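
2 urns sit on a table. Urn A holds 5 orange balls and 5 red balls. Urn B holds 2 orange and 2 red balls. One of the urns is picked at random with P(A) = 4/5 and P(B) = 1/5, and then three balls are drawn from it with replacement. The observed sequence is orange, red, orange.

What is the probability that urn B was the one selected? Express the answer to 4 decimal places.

0.2000

The likelihood of the observed sequence under each hypothesis: P(data | urn A) = (5/10)(5/10)(5/10) = 1/8; P(data | urn B) = (2/4)(2/4)(2/4) = 1/8.
Weighting by the prior gives 4/5 · 1/8 = 1/10, 1/5 · 1/8 = 1/40; summing to 1/8.
Therefore the posterior P(urn B | data) = (1/40) / (1/8) = 1/5.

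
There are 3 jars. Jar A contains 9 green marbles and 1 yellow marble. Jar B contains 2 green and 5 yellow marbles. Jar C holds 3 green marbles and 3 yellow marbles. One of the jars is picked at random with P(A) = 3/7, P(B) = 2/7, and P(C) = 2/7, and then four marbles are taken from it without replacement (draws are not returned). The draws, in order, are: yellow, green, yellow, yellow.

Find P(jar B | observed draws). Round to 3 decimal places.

0.741

Compute the likelihood of the observed sequence for each case: P(data | jar A) = (1/10)(9/9)(0/8) = 0; P(data | jar B) = (5/7)(2/6)(4/5)(3/4) = 1/7; P(data | jar C) = (3/6)(3/5)(2/4)(1/3) = 1/20.
Multiplying each by its prior: 3/7 · 0 = 0, 2/7 · 1/7 = 2/49, 2/7 · 1/20 = 1/70; these sum to 27/490.
Hence P(jar B | data) = (2/49) / (27/490) = 20/27.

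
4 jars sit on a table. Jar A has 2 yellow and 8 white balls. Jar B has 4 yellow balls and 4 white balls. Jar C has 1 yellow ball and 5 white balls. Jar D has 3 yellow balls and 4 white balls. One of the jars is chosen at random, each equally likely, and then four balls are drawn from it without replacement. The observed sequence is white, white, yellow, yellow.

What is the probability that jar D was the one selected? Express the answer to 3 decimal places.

0.443

The likelihood of the observed sequence under each hypothesis: P(data | jar A) = (8/10)(7/9)(2/8)(1/7) = 0.022222; P(data | jar B) = (4/8)(3/7)(4/6)(3/5) = 0.085714; P(data | jar C) = (5/6)(4/5)(1/4)(0/3) = 0; P(data | jar D) = (4/7)(3/6)(3/5)(2/4) = 0.085714.
Multiplying each by its prior: 1/4 · 0.022222 = 0.0055556, 1/4 · 0.085714 = 0.021429, 1/4 · 0 = 0, 1/4 · 0.085714 = 0.021429; summing to 0.048413.
By Bayes' rule, P(jar D | data) = (0.021429) / (0.048413) = 0.44262.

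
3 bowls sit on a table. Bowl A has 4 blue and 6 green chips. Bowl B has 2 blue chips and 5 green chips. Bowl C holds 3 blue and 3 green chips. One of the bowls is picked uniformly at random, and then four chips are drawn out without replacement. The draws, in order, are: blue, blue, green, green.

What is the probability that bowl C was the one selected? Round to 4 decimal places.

0.4565

For each hypothesis, P(data | H) works out to: P(data | bowl A) = (4/10)(3/9)(6/8)(5/7) = 1/14; P(data | bowl B) = (2/7)(1/6)(5/5)(4/4) = 1/21; P(data | bowl C) = (3/6)(2/5)(3/4)(2/3) = 1/10.
The prior-weighted likelihoods are 1/3 · 1/14 = 1/42, 1/3 · 1/21 = 1/63, 1/3 · 1/10 = 1/30; with total 23/315.
Hence P(bowl C | data) = (1/30) / (23/315) = 21/46.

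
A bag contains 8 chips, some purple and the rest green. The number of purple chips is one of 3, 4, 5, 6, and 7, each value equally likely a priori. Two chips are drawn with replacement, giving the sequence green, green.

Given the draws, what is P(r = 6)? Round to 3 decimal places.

The likelihood of the observed sequence under each hypothesis: P(data | r = 3) = (5/8)(5/8) = 25/64; P(data | r = 4) = (4/8)(4/8) = 1/4; P(data | r = 5) = (3/8)(3/8) = 9/64; P(data | r = 6) = (2/8)(2/8) = 1/16; P(data | r = 7) = (1/8)(1/8) = 1/64.
Multiplying each by its prior: 1/5 · 25/64 = 5/64, 1/5 · 1/4 = 1/20, 1/5 · 9/64 = 9/320, 1/5 · 1/16 = 1/80, 1/5 · 1/64 = 1/320; these sum to 11/64.
Hence P(r = 6 | data) = (1/80) / (11/64) = 4/55.

0.073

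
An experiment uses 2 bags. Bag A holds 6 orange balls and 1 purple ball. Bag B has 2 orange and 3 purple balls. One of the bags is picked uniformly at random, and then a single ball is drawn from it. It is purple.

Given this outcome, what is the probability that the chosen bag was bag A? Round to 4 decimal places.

0.1923

Compute the likelihood of this draw for each case: P(data | bag A) = (1/7) = 1/7; P(data | bag B) = (3/5) = 3/5.
Weighting by the prior gives 1/2 · 1/7 = 1/14, 1/2 · 3/5 = 3/10; summing to 13/35.
By Bayes' rule, P(bag A | data) = (1/14) / (13/35) = 5/26.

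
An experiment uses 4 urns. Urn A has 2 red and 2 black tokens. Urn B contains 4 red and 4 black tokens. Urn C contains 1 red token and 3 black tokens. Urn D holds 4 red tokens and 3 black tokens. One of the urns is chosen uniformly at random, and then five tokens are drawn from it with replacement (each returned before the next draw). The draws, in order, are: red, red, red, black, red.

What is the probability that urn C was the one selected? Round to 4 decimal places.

0.0264

The likelihood of the observed sequence under each hypothesis: P(data | urn A) = (2/4)(2/4)(2/4)(2/4)(2/4) = 0.03125; P(data | urn B) = (4/8)(4/8)(4/8)(4/8)(4/8) = 0.03125; P(data | urn C) = (1/4)(1/4)(1/4)(3/4)(1/4) = 0.0029297; P(data | urn D) = (4/7)(4/7)(4/7)(3/7)(4/7) = 0.045695.
Weighting by the prior gives 1/4 · 0.03125 = 0.0078125, 1/4 · 0.03125 = 0.0078125, 1/4 · 0.0029297 = 0.00073242, 1/4 · 0.045695 = 0.011424; with total 0.027781.
Hence P(urn C | data) = (0.00073242) / (0.027781) = 0.026364.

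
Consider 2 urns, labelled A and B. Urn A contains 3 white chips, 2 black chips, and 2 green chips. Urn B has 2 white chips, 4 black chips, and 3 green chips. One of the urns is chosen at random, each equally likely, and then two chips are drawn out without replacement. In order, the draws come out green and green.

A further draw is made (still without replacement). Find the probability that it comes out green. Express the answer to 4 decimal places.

Under each hypothesis, the probability of the observed sequence is: P(data | urn A) = (2/7)(1/6) = 1/21; P(data | urn B) = (3/9)(2/8) = 1/12.
Weighting by the prior gives 1/2 · 1/21 = 1/42, 1/2 · 1/12 = 1/24; summing to 11/168.
Dividing through by the total gives posterior P(urn A | data) = 4/11, P(urn B | data) = 7/11.
The predictive probability is P(green next | data) = (0)(4/11) + (1/7)(7/11) = 1/11.

0.0909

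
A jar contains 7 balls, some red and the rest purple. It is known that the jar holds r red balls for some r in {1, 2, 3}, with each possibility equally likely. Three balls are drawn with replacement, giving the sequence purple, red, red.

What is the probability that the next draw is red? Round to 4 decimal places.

The likelihood of the observed sequence under each hypothesis: P(data | r = 1) = (6/7)(1/7)(1/7) = 0.017493; P(data | r = 2) = (5/7)(2/7)(2/7) = 0.058309; P(data | r = 3) = (4/7)(3/7)(3/7) = 0.10496.
The prior-weighted likelihoods are 1/3 · 0.017493 = 0.0058309, 1/3 · 0.058309 = 0.019436, 1/3 · 0.10496 = 0.034985; summing to 0.060253.
The posterior is then P(r = 1 | data) = 0.096774, P(r = 2 | data) = 0.32258, P(r = 3 | data) = 0.58065.
So P(red next | data) = Σ P(red next | H) P(H | data) = (1/7)(0.096774) + (2/7)(0.32258) + (3/7)(0.58065) = 0.35484.

0.3548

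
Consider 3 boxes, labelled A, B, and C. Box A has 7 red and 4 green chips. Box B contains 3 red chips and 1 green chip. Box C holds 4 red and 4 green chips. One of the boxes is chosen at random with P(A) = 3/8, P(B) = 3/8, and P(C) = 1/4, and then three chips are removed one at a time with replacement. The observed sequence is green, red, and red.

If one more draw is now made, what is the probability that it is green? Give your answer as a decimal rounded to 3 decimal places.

Compute the likelihood of the observed sequence for each case: P(data | box A) = (4/11)(7/11)(7/11) = 0.14726; P(data | box B) = (1/4)(3/4)(3/4) = 0.14062; P(data | box C) = (4/8)(4/8)(4/8) = 0.125.
Multiplying each by its prior: 3/8 · 0.14726 = 0.055222, 3/8 · 0.14062 = 0.052734, 1/4 · 0.125 = 0.03125; these sum to 0.13921.
Dividing through by the total gives posterior P(box A | data) = 0.39669, P(box B | data) = 0.37882, P(box C | data) = 0.22449.
So P(green next | data) = Σ P(green next | H) P(H | data) = (4/11)(0.39669) + (1/4)(0.37882) + (1/2)(0.22449) = 0.3512.

0.351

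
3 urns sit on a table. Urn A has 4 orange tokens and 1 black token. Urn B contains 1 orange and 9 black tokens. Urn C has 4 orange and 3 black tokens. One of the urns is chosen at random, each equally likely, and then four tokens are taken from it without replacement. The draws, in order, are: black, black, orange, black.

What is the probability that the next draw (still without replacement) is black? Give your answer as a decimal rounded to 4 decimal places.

0.7778

Compute the likelihood of the observed sequence for each case: P(data | urn A) = (1/5)(0/4) = 0; P(data | urn B) = (9/10)(8/9)(1/8)(7/7) = 1/10; P(data | urn C) = (3/7)(2/6)(4/5)(1/4) = 1/35.
Multiplying each by its prior: 1/3 · 0 = 0, 1/3 · 1/10 = 1/30, 1/3 · 1/35 = 1/105; these sum to 3/70.
Normalising, the posterior is P(urn A | data) = 0, P(urn B | data) = 7/9, P(urn C | data) = 2/9.
The predictive probability is P(black next | data) = (1)(7/9) + (0)(2/9) = 7/9.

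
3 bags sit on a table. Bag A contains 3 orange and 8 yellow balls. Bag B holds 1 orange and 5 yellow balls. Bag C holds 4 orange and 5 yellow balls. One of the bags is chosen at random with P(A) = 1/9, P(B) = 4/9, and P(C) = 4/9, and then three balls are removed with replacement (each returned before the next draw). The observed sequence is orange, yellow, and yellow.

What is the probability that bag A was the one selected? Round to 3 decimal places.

0.125

For each hypothesis, P(data | H) works out to: P(data | bag A) = (3/11)(8/11)(8/11) = 0.14425; P(data | bag B) = (1/6)(5/6)(5/6) = 0.11574; P(data | bag C) = (4/9)(5/9)(5/9) = 0.13717.
Weighting by the prior gives 1/9 · 0.14425 = 0.016028, 4/9 · 0.11574 = 0.05144, 4/9 · 0.13717 = 0.060966; these sum to 0.12843.
By Bayes' rule, P(bag A | data) = (0.016028) / (0.12843) = 0.1248.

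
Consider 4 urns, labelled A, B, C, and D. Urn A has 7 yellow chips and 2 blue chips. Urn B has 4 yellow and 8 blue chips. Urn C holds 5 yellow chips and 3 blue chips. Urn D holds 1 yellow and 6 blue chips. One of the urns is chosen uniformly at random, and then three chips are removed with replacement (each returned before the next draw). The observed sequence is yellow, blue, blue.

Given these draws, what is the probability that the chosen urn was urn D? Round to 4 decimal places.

0.2766

For each hypothesis, P(data | H) works out to: P(data | urn A) = (7/9)(2/9)(2/9) = 0.038409; P(data | urn B) = (4/12)(8/12)(8/12) = 0.14815; P(data | urn C) = (5/8)(3/8)(3/8) = 0.087891; P(data | urn D) = (1/7)(6/7)(6/7) = 0.10496.
Weighting by the prior gives 1/4 · 0.038409 = 0.0096022, 1/4 · 0.14815 = 0.037037, 1/4 · 0.087891 = 0.021973, 1/4 · 0.10496 = 0.026239; summing to 0.094851.
So P(urn D | data) = (0.026239) / (0.094851) = 0.27663.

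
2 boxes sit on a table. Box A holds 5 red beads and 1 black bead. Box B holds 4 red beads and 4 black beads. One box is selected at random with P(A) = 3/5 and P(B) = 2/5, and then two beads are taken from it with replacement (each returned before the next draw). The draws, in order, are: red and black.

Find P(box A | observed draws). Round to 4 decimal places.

0.4545

For each hypothesis, P(data | H) works out to: P(data | box A) = (5/6)(1/6) = 5/36; P(data | box B) = (4/8)(4/8) = 1/4.
The prior-weighted likelihoods are 3/5 · 5/36 = 1/12, 2/5 · 1/4 = 1/10; summing to 11/60.
Therefore the posterior P(box A | data) = (1/12) / (11/60) = 5/11.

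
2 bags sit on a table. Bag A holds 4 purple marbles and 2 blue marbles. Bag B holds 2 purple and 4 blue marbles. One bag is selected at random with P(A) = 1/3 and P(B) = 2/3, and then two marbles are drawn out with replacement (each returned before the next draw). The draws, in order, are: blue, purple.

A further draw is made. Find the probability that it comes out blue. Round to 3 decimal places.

0.556

The likelihood of the observed sequence under each hypothesis: P(data | bag A) = (2/6)(4/6) = 2/9; P(data | bag B) = (4/6)(2/6) = 2/9.
Weighting by the prior gives 1/3 · 2/9 = 2/27, 2/3 · 2/9 = 4/27; these sum to 2/9.
Normalising, the posterior is P(bag A | data) = 1/3, P(bag B | data) = 2/3.
Averaging over the posterior, P(blue next | data) = (1/3)(1/3) + (2/3)(2/3) = 5/9.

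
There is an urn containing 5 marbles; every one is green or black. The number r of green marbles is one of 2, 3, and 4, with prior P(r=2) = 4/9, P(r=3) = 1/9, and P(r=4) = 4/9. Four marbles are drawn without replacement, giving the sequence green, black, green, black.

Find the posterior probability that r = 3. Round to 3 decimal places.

Under each hypothesis, the probability of the observed sequence is: P(data | r = 2) = (2/5)(3/4)(1/3)(2/2) = 1/10; P(data | r = 3) = (3/5)(2/4)(2/3)(1/2) = 1/10; P(data | r = 4) = (4/5)(1/4)(3/3)(0/2) = 0.
Multiplying each by its prior: 4/9 · 1/10 = 2/45, 1/9 · 1/10 = 1/90, 4/9 · 0 = 0; summing to 1/18.
Hence P(r = 3 | data) = (1/90) / (1/18) = 1/5.

0.200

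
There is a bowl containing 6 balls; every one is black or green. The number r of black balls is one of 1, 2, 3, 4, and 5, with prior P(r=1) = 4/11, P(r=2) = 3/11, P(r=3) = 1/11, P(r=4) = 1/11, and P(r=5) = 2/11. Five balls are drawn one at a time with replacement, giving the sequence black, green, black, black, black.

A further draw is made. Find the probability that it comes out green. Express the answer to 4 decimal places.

The likelihood of the observed sequence under each hypothesis: P(data | r = 1) = (1/6)(5/6)(1/6)(1/6)(1/6) = 0.000643; P(data | r = 2) = (2/6)(4/6)(2/6)(2/6)(2/6) = 0.0082305; P(data | r = 3) = (3/6)(3/6)(3/6)(3/6)(3/6) = 0.03125; P(data | r = 4) = (4/6)(2/6)(4/6)(4/6)(4/6) = 0.065844; P(data | r = 5) = (5/6)(1/6)(5/6)(5/6)(5/6) = 0.080376.
The prior-weighted likelihoods are 4/11 · 0.000643 = 0.00023382, 3/11 · 0.0082305 = 0.0022447, 1/11 · 0.03125 = 0.0028409, 1/11 · 0.065844 = 0.0059858, 2/11 · 0.080376 = 0.014614; these sum to 0.025919.
Dividing through by the total gives posterior P(r = 1 | data) = 0.0090212, P(r = 2 | data) = 0.086604, P(r = 3 | data) = 0.10961, P(r = 4 | data) = 0.23094, P(r = 5 | data) = 0.56382.
So P(green next | data) = Σ P(green next | H) P(H | data) = (5/6)(0.0090212) + (2/3)(0.086604) + (1/2)(0.10961) + (1/3)(0.23094) + (1/6)(0.56382) = 0.29101.

0.2910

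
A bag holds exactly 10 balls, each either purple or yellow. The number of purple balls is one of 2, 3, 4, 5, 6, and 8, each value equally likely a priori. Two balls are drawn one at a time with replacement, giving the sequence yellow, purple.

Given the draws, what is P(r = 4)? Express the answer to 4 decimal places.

0.1905

Under each hypothesis, the probability of the observed sequence is: P(data | r = 2) = (8/10)(2/10) = 4/25; P(data | r = 3) = (7/10)(3/10) = 21/100; P(data | r = 4) = (6/10)(4/10) = 6/25; P(data | r = 5) = (5/10)(5/10) = 1/4; P(data | r = 6) = (4/10)(6/10) = 6/25; P(data | r = 8) = (2/10)(8/10) = 4/25.
The prior-weighted likelihoods are 1/6 · 4/25 = 2/75, 1/6 · 21/100 = 7/200, 1/6 · 6/25 = 1/25, 1/6 · 1/4 = 1/24, 1/6 · 6/25 = 1/25, 1/6 · 4/25 = 2/75; these sum to 21/100.
Hence P(r = 4 | data) = (1/25) / (21/100) = 4/21.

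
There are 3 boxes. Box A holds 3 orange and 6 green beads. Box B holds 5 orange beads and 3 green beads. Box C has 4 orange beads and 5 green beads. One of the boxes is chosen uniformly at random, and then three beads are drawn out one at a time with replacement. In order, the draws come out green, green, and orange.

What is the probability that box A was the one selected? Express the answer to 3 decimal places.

0.397

The likelihood of the observed sequence under each hypothesis: P(data | box A) = (6/9)(6/9)(3/9) = 0.14815; P(data | box B) = (3/8)(3/8)(5/8) = 0.087891; P(data | box C) = (5/9)(5/9)(4/9) = 0.13717.
Weighting by the prior gives 1/3 · 0.14815 = 0.049383, 1/3 · 0.087891 = 0.029297, 1/3 · 0.13717 = 0.045725; with total 0.1244.
So P(box A | data) = (0.049383) / (0.1244) = 0.39695.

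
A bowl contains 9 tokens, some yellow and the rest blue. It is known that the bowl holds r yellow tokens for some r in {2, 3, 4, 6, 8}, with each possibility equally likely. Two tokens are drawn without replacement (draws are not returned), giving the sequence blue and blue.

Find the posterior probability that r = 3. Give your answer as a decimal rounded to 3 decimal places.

Under each hypothesis, the probability of the observed sequence is: P(data | r = 2) = (7/9)(6/8) = 7/12; P(data | r = 3) = (6/9)(5/8) = 5/12; P(data | r = 4) = (5/9)(4/8) = 5/18; P(data | r = 6) = (3/9)(2/8) = 1/12; P(data | r = 8) = (1/9)(0/8) = 0.
Weighting by the prior gives 1/5 · 7/12 = 7/60, 1/5 · 5/12 = 1/12, 1/5 · 5/18 = 1/18, 1/5 · 1/12 = 1/60, 1/5 · 0 = 0; summing to 49/180.
Hence P(r = 3 | data) = (1/12) / (49/180) = 15/49.

0.306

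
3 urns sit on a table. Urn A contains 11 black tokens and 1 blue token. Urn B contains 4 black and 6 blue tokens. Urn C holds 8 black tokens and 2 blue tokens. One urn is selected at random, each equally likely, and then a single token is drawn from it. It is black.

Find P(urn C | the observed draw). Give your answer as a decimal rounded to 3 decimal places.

The likelihood of this draw under each hypothesis: P(data | urn A) = (11/12) = 11/12; P(data | urn B) = (4/10) = 2/5; P(data | urn C) = (8/10) = 4/5.
Multiplying each by its prior: 1/3 · 11/12 = 11/36, 1/3 · 2/5 = 2/15, 1/3 · 4/5 = 4/15; summing to 127/180.
Hence P(urn C | data) = (4/15) / (127/180) = 48/127.

0.378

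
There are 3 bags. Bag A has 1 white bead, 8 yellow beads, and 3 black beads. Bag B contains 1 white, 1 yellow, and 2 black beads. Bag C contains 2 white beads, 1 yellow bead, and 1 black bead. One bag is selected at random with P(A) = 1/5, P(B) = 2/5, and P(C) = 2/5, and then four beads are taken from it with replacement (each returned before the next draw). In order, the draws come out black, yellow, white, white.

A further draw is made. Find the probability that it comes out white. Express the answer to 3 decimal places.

0.409

The likelihood of the observed sequence under each hypothesis: P(data | bag A) = (3/12)(8/12)(1/12)(1/12) = 0.0011574; P(data | bag B) = (2/4)(1/4)(1/4)(1/4) = 0.0078125; P(data | bag C) = (1/4)(1/4)(2/4)(2/4) = 0.015625.
Multiplying each by its prior: 1/5 · 0.0011574 = 0.00023148, 2/5 · 0.0078125 = 0.003125, 2/5 · 0.015625 = 0.00625; these sum to 0.0096065.
Dividing through by the total gives posterior P(bag A | data) = 0.024096, P(bag B | data) = 0.3253, P(bag C | data) = 0.6506.
So P(white next | data) = Σ P(white next | H) P(H | data) = (1/12)(0.024096) + (1/4)(0.3253) + (1/2)(0.6506) = 0.40863.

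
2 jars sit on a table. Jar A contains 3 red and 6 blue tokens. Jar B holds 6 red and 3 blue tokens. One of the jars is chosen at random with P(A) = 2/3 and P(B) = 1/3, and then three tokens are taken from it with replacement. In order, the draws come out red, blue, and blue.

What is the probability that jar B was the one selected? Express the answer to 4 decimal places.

Compute the likelihood of the observed sequence for each case: P(data | jar A) = (3/9)(6/9)(6/9) = 4/27; P(data | jar B) = (6/9)(3/9)(3/9) = 2/27.
Weighting by the prior gives 2/3 · 4/27 = 8/81, 1/3 · 2/27 = 2/81; summing to 10/81.
So P(jar B | data) = (2/81) / (10/81) = 1/5.

0.2000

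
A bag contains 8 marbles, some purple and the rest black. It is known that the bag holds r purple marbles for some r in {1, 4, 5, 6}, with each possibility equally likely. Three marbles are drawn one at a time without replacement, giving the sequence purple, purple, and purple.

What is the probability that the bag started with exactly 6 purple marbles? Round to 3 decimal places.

0.588

For each hypothesis, P(data | H) works out to: P(data | r = 1) = (1/8)(0/7) = 0; P(data | r = 4) = (4/8)(3/7)(2/6) = 1/14; P(data | r = 5) = (5/8)(4/7)(3/6) = 5/28; P(data | r = 6) = (6/8)(5/7)(4/6) = 5/14.
Multiplying each by its prior: 1/4 · 0 = 0, 1/4 · 1/14 = 1/56, 1/4 · 5/28 = 5/112, 1/4 · 5/14 = 5/56; summing to 17/112.
By Bayes' rule, P(r = 6 | data) = (5/56) / (17/112) = 10/17.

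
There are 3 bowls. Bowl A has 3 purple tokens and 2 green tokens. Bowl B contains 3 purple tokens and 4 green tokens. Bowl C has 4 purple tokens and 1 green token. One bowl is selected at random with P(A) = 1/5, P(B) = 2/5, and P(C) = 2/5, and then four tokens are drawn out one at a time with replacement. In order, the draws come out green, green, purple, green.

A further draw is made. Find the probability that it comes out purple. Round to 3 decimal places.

0.482

The likelihood of the observed sequence under each hypothesis: P(data | bowl A) = (2/5)(2/5)(3/5)(2/5) = 0.0384; P(data | bowl B) = (4/7)(4/7)(3/7)(4/7) = 0.079967; P(data | bowl C) = (1/5)(1/5)(4/5)(1/5) = 0.0064.
Weighting by the prior gives 1/5 · 0.0384 = 0.00768, 2/5 · 0.079967 = 0.031987, 2/5 · 0.0064 = 0.00256; with total 0.042227.
Dividing through by the total gives posterior P(bowl A | data) = 0.18188, P(bowl B | data) = 0.7575, P(bowl C | data) = 0.060625.
The predictive probability is P(purple next | data) = (3/5)(0.18188) + (3/7)(0.7575) + (4/5)(0.060625) = 0.48227.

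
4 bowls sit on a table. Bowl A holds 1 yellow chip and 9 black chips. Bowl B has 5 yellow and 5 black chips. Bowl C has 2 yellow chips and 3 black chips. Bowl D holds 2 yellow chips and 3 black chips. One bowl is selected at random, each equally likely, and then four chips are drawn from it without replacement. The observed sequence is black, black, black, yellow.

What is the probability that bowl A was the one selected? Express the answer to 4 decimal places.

0.2781

For each hypothesis, P(data | H) works out to: P(data | bowl A) = (9/10)(8/9)(7/8)(1/7) = 0.1; P(data | bowl B) = (5/10)(4/9)(3/8)(5/7) = 0.059524; P(data | bowl C) = (3/5)(2/4)(1/3)(2/2) = 0.1; P(data | bowl D) = (3/5)(2/4)(1/3)(2/2) = 0.1.
Weighting by the prior gives 1/4 · 0.1 = 0.025, 1/4 · 0.059524 = 0.014881, 1/4 · 0.1 = 0.025, 1/4 · 0.1 = 0.025; with total 0.089881.
Therefore the posterior P(bowl A | data) = (0.025) / (0.089881) = 0.27815.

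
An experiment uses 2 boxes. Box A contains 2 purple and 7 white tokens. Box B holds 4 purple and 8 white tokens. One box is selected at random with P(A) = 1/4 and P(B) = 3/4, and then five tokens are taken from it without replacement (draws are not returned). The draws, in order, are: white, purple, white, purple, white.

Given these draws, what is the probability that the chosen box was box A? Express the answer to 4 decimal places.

Compute the likelihood of the observed sequence for each case: P(data | box A) = (7/9)(2/8)(6/7)(1/6)(5/5) = 0.027778; P(data | box B) = (8/12)(4/11)(7/10)(3/9)(6/8) = 0.042424.
The prior-weighted likelihoods are 1/4 · 0.027778 = 0.0069444, 3/4 · 0.042424 = 0.031818; summing to 0.038763.
By Bayes' rule, P(box A | data) = (0.0069444) / (0.038763) = 0.17915.

0.1792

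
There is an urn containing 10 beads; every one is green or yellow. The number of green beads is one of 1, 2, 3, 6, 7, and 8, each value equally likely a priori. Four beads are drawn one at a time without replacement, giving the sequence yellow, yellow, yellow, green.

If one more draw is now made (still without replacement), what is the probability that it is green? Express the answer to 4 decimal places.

Under each hypothesis, the probability of the observed sequence is: P(data | r = 1) = (9/10)(8/9)(7/8)(1/7) = 0.1; P(data | r = 2) = (8/10)(7/9)(6/8)(2/7) = 0.13333; P(data | r = 3) = (7/10)(6/9)(5/8)(3/7) = 0.125; P(data | r = 6) = (4/10)(3/9)(2/8)(6/7) = 0.028571; P(data | r = 7) = (3/10)(2/9)(1/8)(7/7) = 0.0083333; P(data | r = 8) = (2/10)(1/9)(0/8) = 0.
Weighting by the prior gives 1/6 · 0.1 = 0.016667, 1/6 · 0.13333 = 0.022222, 1/6 · 0.125 = 0.020833, 1/6 · 0.028571 = 0.0047619, 1/6 · 0.0083333 = 0.0013889, 1/6 · 0 = 0; with total 0.065873.
Normalising, the posterior is P(r = 1 | data) = 0.25301, P(r = 2 | data) = 0.33735, P(r = 3 | data) = 0.31627, P(r = 6 | data) = 0.072289, P(r = 7 | data) = 0.021084, P(r = 8 | data) = 0.
So P(green next | data) = Σ P(green next | H) P(H | data) = (0)(0.25301) + (1/6)(0.33735) + (1/3)(0.31627) + (5/6)(0.072289) + (1)(0.021084) = 0.24297.

0.2430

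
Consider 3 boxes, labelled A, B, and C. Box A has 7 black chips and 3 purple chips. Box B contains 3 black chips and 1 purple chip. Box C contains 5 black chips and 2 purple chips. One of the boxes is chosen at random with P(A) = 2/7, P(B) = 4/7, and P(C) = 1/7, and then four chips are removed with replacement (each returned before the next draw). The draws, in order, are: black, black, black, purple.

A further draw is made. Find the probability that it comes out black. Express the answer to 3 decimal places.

Compute the likelihood of the observed sequence for each case: P(data | box A) = (7/10)(7/10)(7/10)(3/10) = 0.1029; P(data | box B) = (3/4)(3/4)(3/4)(1/4) = 0.10547; P(data | box C) = (5/7)(5/7)(5/7)(2/7) = 0.10412.
Weighting by the prior gives 2/7 · 0.1029 = 0.0294, 4/7 · 0.10547 = 0.060268, 1/7 · 0.10412 = 0.014875; these sum to 0.10454.
Dividing through by the total gives posterior P(box A | data) = 0.28123, P(box B | data) = 0.57649, P(box C | data) = 0.14228.
The predictive probability is P(black next | data) = (7/10)(0.28123) + (3/4)(0.57649) + (5/7)(0.14228) = 0.73086.

0.731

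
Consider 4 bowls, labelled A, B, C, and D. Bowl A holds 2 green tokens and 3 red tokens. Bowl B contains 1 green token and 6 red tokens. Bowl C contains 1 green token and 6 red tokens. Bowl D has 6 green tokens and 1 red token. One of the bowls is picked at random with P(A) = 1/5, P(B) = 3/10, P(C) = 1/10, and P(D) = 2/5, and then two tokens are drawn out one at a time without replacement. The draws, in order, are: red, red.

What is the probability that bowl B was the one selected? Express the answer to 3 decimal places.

Compute the likelihood of the observed sequence for each case: P(data | bowl A) = (3/5)(2/4) = 3/10; P(data | bowl B) = (6/7)(5/6) = 5/7; P(data | bowl C) = (6/7)(5/6) = 5/7; P(data | bowl D) = (1/7)(0/6) = 0.
Weighting by the prior gives 1/5 · 3/10 = 3/50, 3/10 · 5/7 = 3/14, 1/10 · 5/7 = 1/14, 2/5 · 0 = 0; summing to 121/350.
Therefore the posterior P(bowl B | data) = (3/14) / (121/350) = 75/121.

0.620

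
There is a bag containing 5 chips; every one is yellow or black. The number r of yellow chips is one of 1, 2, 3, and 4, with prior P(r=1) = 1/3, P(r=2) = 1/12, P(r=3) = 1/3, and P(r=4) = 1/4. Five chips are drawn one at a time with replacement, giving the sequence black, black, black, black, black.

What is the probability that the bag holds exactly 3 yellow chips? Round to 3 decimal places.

Under each hypothesis, the probability of the observed sequence is: P(data | r = 1) = (4/5)(4/5)(4/5)(4/5)(4/5) = 0.32768; P(data | r = 2) = (3/5)(3/5)(3/5)(3/5)(3/5) = 0.07776; P(data | r = 3) = (2/5)(2/5)(2/5)(2/5)(2/5) = 0.01024; P(data | r = 4) = (1/5)(1/5)(1/5)(1/5)(1/5) = 0.00032.
The prior-weighted likelihoods are 1/3 · 0.32768 = 0.10923, 1/12 · 0.07776 = 0.00648, 1/3 · 0.01024 = 0.0034133, 1/4 · 0.00032 = 8e-05; with total 0.1192.
So P(r = 3 | data) = (0.0034133) / (0.1192) = 0.028635.

0.029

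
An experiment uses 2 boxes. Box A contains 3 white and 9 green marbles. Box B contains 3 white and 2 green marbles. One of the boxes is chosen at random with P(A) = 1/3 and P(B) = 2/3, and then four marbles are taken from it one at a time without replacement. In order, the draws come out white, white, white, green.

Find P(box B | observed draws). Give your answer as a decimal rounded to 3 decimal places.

0.978

Compute the likelihood of the observed sequence for each case: P(data | box A) = (3/12)(2/11)(1/10)(9/9) = 1/220; P(data | box B) = (3/5)(2/4)(1/3)(2/2) = 1/10.
Multiplying each by its prior: 1/3 · 1/220 = 1/660, 2/3 · 1/10 = 1/15; with total 3/44.
By Bayes' rule, P(box B | data) = (1/15) / (3/44) = 44/45.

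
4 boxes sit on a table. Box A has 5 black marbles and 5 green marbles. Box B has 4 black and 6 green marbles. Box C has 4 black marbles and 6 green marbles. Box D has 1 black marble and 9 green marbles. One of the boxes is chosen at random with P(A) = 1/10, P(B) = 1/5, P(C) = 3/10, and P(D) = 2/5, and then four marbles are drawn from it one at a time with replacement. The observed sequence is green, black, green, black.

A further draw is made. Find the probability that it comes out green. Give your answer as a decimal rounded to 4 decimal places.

0.6091

Under each hypothesis, the probability of the observed sequence is: P(data | box A) = (5/10)(5/10)(5/10)(5/10) = 0.0625; P(data | box B) = (6/10)(4/10)(6/10)(4/10) = 0.0576; P(data | box C) = (6/10)(4/10)(6/10)(4/10) = 0.0576; P(data | box D) = (9/10)(1/10)(9/10)(1/10) = 0.0081.
Weighting by the prior gives 1/10 · 0.0625 = 0.00625, 1/5 · 0.0576 = 0.01152, 3/10 · 0.0576 = 0.01728, 2/5 · 0.0081 = 0.00324; with total 0.03829.
The posterior is then P(box A | data) = 0.16323, P(box B | data) = 0.30086, P(box C | data) = 0.45129, P(box D | data) = 0.084617.
Averaging over the posterior, P(green next | data) = (1/2)(0.16323) + (3/5)(0.30086) + (3/5)(0.45129) + (9/10)(0.084617) = 0.60906.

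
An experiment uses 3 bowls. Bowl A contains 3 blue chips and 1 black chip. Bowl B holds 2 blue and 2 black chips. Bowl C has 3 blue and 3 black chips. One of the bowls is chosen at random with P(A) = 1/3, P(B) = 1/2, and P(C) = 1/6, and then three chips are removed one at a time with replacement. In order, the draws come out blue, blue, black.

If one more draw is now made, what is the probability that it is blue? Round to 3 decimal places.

0.590

Under each hypothesis, the probability of the observed sequence is: P(data | bowl A) = (3/4)(3/4)(1/4) = 9/64; P(data | bowl B) = (2/4)(2/4)(2/4) = 1/8; P(data | bowl C) = (3/6)(3/6)(3/6) = 1/8.
Multiplying each by its prior: 1/3 · 9/64 = 3/64, 1/2 · 1/8 = 1/16, 1/6 · 1/8 = 1/48; these sum to 25/192.
Dividing through by the total gives posterior P(bowl A | data) = 9/25, P(bowl B | data) = 12/25, P(bowl C | data) = 4/25.
So P(blue next | data) = Σ P(blue next | H) P(H | data) = (3/4)(9/25) + (1/2)(12/25) + (1/2)(4/25) = 59/100.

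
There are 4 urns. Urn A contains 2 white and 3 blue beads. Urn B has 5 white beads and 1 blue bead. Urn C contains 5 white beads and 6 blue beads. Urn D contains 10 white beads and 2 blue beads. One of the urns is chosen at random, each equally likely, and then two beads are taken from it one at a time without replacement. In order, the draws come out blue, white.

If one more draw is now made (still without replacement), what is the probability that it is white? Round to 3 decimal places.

0.588

Compute the likelihood of the observed sequence for each case: P(data | urn A) = (3/5)(2/4) = 3/10; P(data | urn B) = (1/6)(5/5) = 1/6; P(data | urn C) = (6/11)(5/10) = 3/11; P(data | urn D) = (2/12)(10/11) = 5/33.
The prior-weighted likelihoods are 1/4 · 3/10 = 3/40, 1/4 · 1/6 = 1/24, 1/4 · 3/11 = 3/44, 1/4 · 5/33 = 5/132; with total 49/220.
Dividing through by the total gives posterior P(urn A | data) = 33/98, P(urn B | data) = 55/294, P(urn C | data) = 15/49, P(urn D | data) = 25/147.
Averaging over the posterior, P(white next | data) = (1/3)(33/98) + (1)(55/294) + (4/9)(15/49) + (9/10)(25/147) = 173/294.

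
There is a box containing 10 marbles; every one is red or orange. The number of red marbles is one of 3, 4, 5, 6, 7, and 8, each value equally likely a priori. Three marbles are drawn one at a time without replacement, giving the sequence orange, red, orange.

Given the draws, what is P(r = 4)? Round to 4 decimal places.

0.2521

For each hypothesis, P(data | H) works out to: P(data | r = 3) = (7/10)(3/9)(6/8) = 0.175; P(data | r = 4) = (6/10)(4/9)(5/8) = 0.16667; P(data | r = 5) = (5/10)(5/9)(4/8) = 0.13889; P(data | r = 6) = (4/10)(6/9)(3/8) = 0.1; P(data | r = 7) = (3/10)(7/9)(2/8) = 0.058333; P(data | r = 8) = (2/10)(8/9)(1/8) = 0.022222.
Weighting by the prior gives 1/6 · 0.175 = 0.029167, 1/6 · 0.16667 = 0.027778, 1/6 · 0.13889 = 0.023148, 1/6 · 0.1 = 0.016667, 1/6 · 0.058333 = 0.0097222, 1/6 · 0.022222 = 0.0037037; with total 0.11019.
So P(r = 4 | data) = (0.027778) / (0.11019) = 0.2521.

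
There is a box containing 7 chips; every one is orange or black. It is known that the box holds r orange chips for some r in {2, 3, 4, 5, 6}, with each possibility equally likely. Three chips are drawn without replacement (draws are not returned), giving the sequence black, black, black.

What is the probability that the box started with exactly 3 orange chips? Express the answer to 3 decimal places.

0.267

Compute the likelihood of the observed sequence for each case: P(data | r = 2) = (5/7)(4/6)(3/5) = 2/7; P(data | r = 3) = (4/7)(3/6)(2/5) = 4/35; P(data | r = 4) = (3/7)(2/6)(1/5) = 1/35; P(data | r = 5) = (2/7)(1/6)(0/5) = 0; P(data | r = 6) = (1/7)(0/6) = 0.
Multiplying each by its prior: 1/5 · 2/7 = 2/35, 1/5 · 4/35 = 4/175, 1/5 · 1/35 = 1/175, 1/5 · 0 = 0, 1/5 · 0 = 0; these sum to 3/35.
By Bayes' rule, P(r = 3 | data) = (4/175) / (3/35) = 4/15.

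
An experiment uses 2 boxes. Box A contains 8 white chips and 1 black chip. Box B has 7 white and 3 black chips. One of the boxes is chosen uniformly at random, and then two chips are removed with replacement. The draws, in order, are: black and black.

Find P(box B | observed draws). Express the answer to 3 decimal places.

The likelihood of the observed sequence under each hypothesis: P(data | box A) = (1/9)(1/9) = 0.012346; P(data | box B) = (3/10)(3/10) = 0.09.
Multiplying each by its prior: 1/2 · 0.012346 = 0.0061728, 1/2 · 0.09 = 0.045; these sum to 0.051173.
Therefore the posterior P(box B | data) = (0.045) / (0.051173) = 0.87937.

0.879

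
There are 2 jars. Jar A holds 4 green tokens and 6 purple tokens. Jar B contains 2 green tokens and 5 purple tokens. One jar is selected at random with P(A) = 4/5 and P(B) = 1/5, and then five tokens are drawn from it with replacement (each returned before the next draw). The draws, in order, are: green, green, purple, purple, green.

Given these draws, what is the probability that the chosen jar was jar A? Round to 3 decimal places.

0.886

For each hypothesis, P(data | H) works out to: P(data | jar A) = (4/10)(4/10)(6/10)(6/10)(4/10) = 0.02304; P(data | jar B) = (2/7)(2/7)(5/7)(5/7)(2/7) = 0.0119.
Weighting by the prior gives 4/5 · 0.02304 = 0.018432, 1/5 · 0.0119 = 0.00238; with total 0.020812.
By Bayes' rule, P(jar A | data) = (0.018432) / (0.020812) = 0.88564.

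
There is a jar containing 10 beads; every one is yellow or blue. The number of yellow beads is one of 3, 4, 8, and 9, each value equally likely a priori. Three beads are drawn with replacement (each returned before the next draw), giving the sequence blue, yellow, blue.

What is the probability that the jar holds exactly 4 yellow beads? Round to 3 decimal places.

For each hypothesis, P(data | H) works out to: P(data | r = 3) = (7/10)(3/10)(7/10) = 0.147; P(data | r = 4) = (6/10)(4/10)(6/10) = 0.144; P(data | r = 8) = (2/10)(8/10)(2/10) = 0.032; P(data | r = 9) = (1/10)(9/10)(1/10) = 0.009.
The prior-weighted likelihoods are 1/4 · 0.147 = 0.03675, 1/4 · 0.144 = 0.036, 1/4 · 0.032 = 0.008, 1/4 · 0.009 = 0.00225; summing to 0.083.
By Bayes' rule, P(r = 4 | data) = (0.036) / (0.083) = 0.43373.

0.434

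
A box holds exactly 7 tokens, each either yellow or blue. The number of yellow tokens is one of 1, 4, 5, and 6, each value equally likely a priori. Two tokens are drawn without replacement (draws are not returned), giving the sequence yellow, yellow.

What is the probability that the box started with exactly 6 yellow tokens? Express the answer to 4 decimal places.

0.4839

For each hypothesis, P(data | H) works out to: P(data | r = 1) = (1/7)(0/6) = 0; P(data | r = 4) = (4/7)(3/6) = 2/7; P(data | r = 5) = (5/7)(4/6) = 10/21; P(data | r = 6) = (6/7)(5/6) = 5/7.
Multiplying each by its prior: 1/4 · 0 = 0, 1/4 · 2/7 = 1/14, 1/4 · 10/21 = 5/42, 1/4 · 5/7 = 5/28; with total 31/84.
So P(r = 6 | data) = (5/28) / (31/84) = 15/31.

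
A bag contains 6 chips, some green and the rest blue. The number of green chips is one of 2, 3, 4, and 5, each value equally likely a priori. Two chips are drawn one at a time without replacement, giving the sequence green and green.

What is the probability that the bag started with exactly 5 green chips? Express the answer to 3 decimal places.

0.500

Under each hypothesis, the probability of the observed sequence is: P(data | r = 2) = (2/6)(1/5) = 1/15; P(data | r = 3) = (3/6)(2/5) = 1/5; P(data | r = 4) = (4/6)(3/5) = 2/5; P(data | r = 5) = (5/6)(4/5) = 2/3.
Weighting by the prior gives 1/4 · 1/15 = 1/60, 1/4 · 1/5 = 1/20, 1/4 · 2/5 = 1/10, 1/4 · 2/3 = 1/6; summing to 1/3.
So P(r = 5 | data) = (1/6) / (1/3) = 1/2.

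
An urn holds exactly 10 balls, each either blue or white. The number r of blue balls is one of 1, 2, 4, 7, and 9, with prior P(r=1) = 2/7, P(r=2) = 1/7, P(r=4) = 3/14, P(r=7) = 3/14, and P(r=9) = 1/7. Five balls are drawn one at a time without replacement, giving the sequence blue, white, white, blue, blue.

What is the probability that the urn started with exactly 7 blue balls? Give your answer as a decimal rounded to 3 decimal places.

Under each hypothesis, the probability of the observed sequence is: P(data | r = 1) = (1/10)(9/9)(8/8)(0/7) = 0; P(data | r = 2) = (2/10)(8/9)(7/8)(1/7)(0/6) = 0; P(data | r = 4) = (4/10)(6/9)(5/8)(3/7)(2/6) = 1/42; P(data | r = 7) = (7/10)(3/9)(2/8)(6/7)(5/6) = 1/24; P(data | r = 9) = (9/10)(1/9)(0/8) = 0.
Weighting by the prior gives 2/7 · 0 = 0, 1/7 · 0 = 0, 3/14 · 1/42 = 1/196, 3/14 · 1/24 = 1/112, 1/7 · 0 = 0; summing to 11/784.
Therefore the posterior P(r = 7 | data) = (1/112) / (11/784) = 7/11.

0.636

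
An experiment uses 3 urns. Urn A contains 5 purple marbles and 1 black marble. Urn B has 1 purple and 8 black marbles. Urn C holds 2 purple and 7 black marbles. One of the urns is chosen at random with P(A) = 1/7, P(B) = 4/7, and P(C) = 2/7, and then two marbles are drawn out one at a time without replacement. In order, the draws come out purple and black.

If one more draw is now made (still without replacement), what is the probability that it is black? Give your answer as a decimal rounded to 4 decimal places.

Under each hypothesis, the probability of the observed sequence is: P(data | urn A) = (5/6)(1/5) = 1/6; P(data | urn B) = (1/9)(8/8) = 1/9; P(data | urn C) = (2/9)(7/8) = 7/36.
Multiplying each by its prior: 1/7 · 1/6 = 1/42, 4/7 · 1/9 = 4/63, 2/7 · 7/36 = 1/18; summing to 1/7.
Dividing through by the total gives posterior P(urn A | data) = 1/6, P(urn B | data) = 4/9, P(urn C | data) = 7/18.
The predictive probability is P(black next | data) = (0)(1/6) + (1)(4/9) + (6/7)(7/18) = 7/9.

0.7778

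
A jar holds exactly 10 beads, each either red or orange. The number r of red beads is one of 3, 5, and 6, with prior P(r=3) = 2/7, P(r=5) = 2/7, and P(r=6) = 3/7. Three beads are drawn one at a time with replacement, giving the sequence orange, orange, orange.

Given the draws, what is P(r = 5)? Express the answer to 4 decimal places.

Under each hypothesis, the probability of the observed sequence is: P(data | r = 3) = (7/10)(7/10)(7/10) = 343/1000; P(data | r = 5) = (5/10)(5/10)(5/10) = 1/8; P(data | r = 6) = (4/10)(4/10)(4/10) = 8/125.
Multiplying each by its prior: 2/7 · 343/1000 = 49/500, 2/7 · 1/8 = 1/28, 3/7 · 8/125 = 24/875; summing to 141/875.
Therefore the posterior P(r = 5 | data) = (1/28) / (141/875) = 125/564.

0.2216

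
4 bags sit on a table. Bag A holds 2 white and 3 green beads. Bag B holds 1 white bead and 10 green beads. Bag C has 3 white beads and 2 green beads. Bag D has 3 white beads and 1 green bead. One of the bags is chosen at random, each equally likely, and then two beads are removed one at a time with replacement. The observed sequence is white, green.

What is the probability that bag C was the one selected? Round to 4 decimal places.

0.3199

For each hypothesis, P(data | H) works out to: P(data | bag A) = (2/5)(3/5) = 0.24; P(data | bag B) = (1/11)(10/11) = 0.082645; P(data | bag C) = (3/5)(2/5) = 0.24; P(data | bag D) = (3/4)(1/4) = 0.1875.
Weighting by the prior gives 1/4 · 0.24 = 0.06, 1/4 · 0.082645 = 0.020661, 1/4 · 0.24 = 0.06, 1/4 · 0.1875 = 0.046875; these sum to 0.18754.
Hence P(bag C | data) = (0.06) / (0.18754) = 0.31994.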